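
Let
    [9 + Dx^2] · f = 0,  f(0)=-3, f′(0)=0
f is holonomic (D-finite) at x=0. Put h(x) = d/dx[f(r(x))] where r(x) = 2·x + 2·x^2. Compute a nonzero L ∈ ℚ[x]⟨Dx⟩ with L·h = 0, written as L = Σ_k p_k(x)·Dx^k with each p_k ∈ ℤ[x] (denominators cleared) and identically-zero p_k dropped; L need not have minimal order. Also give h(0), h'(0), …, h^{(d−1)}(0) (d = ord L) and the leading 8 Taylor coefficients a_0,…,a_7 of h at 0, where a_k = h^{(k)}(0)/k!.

f: a_k = -3, 0, 27/2, 0, -81/8, 0, 243/80, 0, …
Substitute x→r, Dx→(1/r')Dx; clear ⇒ L₀.
h₀' ⇒ L via d/dx closure of L₀.
L = (48 + 288·x + 864·x^2 + 1152·x^3 + 576·x^4) + (-6 - 12·x)·Dx + (1 + 4·x + 4·x^2)·Dx^2  (order 2).
h: a_k = 0, 108, 324, -432, -3240, -23328/5, 18144/5, 736128/35, …
ICs: h(0) = 0, h′(0) = 108.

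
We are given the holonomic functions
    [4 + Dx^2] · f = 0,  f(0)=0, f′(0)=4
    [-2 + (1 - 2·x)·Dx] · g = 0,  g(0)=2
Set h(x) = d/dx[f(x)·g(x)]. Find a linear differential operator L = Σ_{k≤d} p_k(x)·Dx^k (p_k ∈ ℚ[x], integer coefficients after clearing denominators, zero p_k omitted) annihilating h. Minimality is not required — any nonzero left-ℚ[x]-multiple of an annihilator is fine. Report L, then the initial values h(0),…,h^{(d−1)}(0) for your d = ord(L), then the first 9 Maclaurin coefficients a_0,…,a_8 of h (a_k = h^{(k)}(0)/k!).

L = (-4 - 16·x + 16·x^2) + (-4 + 8·x)·Dx + (1 - 4·x + 4·x^2)·Dx^2  (order 2).
h: a_k = 8, 32, 80, 640/3, 1616/3, 6464/5, 135712/45, 2171392/315, 4885648/315, …
ICs: h(0) = 8, h′(0) = 32.

f: a_k = 0, 4, 0, -8/3, 0, 8/15, 0, -16/315, 0, …
g: a_k = 2, 4, 8, 16, 32, 64, 128, 256, 512, …
L₀ := L_f ⊗_s L_g (sym. prod.), ord ≤ 2.
h=h₀': d/dx-closure on L₀ ⇒ L.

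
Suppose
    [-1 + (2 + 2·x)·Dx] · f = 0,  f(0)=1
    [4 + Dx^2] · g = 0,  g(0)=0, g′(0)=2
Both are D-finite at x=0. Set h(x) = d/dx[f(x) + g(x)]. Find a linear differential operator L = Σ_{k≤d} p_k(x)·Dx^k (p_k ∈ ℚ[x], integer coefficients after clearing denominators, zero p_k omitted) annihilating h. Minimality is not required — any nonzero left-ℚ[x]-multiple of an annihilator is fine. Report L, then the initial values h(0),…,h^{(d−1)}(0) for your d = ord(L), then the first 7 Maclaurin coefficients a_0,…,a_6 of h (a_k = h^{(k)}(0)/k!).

L = (-124 - 128·x - 64·x^2) + (-152 - 408·x - 384·x^2 - 128·x^3)·Dx + (-31 - 32·x - 16·x^2)·Dx^2 + (-38 - 102·x - 96·x^2 - 32·x^3)·Dx^3  (order 3).
h: a_k = 5/2, -1/4, -61/16, -5/32, 1129/768, -63/512, -5989/92160, …
ICs: h(0) = 5/2, h′(0) = -1/4, h′′(0) = -61/8.

f: a_k = 1, 1/2, -1/8, 1/16, -5/128, 7/256, -21/1024, …
g: a_k = 0, 2, 0, -4/3, 0, 4/15, 0, …
Sum ⇒ L₀ = lclm(L_f,L_g) in ℚ(x)⟨Dx⟩.
h₀' ⇒ L via d/dx closure of L₀.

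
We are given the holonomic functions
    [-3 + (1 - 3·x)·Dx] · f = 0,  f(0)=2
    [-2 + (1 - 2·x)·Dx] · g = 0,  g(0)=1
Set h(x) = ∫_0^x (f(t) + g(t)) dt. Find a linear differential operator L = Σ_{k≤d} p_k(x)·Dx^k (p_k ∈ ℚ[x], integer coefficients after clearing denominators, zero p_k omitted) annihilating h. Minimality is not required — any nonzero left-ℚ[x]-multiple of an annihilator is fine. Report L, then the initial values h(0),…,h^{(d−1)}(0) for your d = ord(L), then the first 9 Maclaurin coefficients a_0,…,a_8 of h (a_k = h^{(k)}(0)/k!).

f: a_k = 2, 6, 18, 54, 162, 486, 1458, 4374, 13122, …
g: a_k = 1, 2, 4, 8, 16, 32, 64, 128, 256, …
L₀ := lclm(L_f,L_g); ord L₀ ≤ 1+1.
h=∫h₀ ⇒ L = L₀·Dx.
L = -12·Dx + (10 - 24·x)·Dx^2 + (-1 + 5·x - 6·x^2)·Dx^3  (order 3).
h: a_k = 0, 3, 4, 22/3, 31/2, 178/5, 259/3, 1522/7, 2251/4, …
ICs: h(0) = 0, h′(0) = 3, h′′(0) = 8.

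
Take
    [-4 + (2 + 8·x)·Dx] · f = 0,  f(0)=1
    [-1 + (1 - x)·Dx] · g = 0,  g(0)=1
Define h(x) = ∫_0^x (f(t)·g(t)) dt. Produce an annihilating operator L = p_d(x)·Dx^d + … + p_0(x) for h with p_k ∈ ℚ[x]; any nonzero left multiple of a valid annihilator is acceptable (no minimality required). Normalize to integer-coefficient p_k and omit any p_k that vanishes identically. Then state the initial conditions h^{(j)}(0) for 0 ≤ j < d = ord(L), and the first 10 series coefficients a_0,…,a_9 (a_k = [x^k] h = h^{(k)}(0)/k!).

f: a_k = 1, 2, -2, 4, -10, 28, -84, 264, -858, 2860, …
g: a_k = 1, 1, 1, 1, 1, 1, 1, 1, 1, 1, …
h₀=f·g: eliminate ⇒ L₀, order ≤ 1·1.
Integrate: L := L₀·Dx.
L = (3 + 2·x)·Dx + (-1 - 3·x + 4·x^2)·Dx^2  (order 2).
h: a_k = 0, 1, 3/2, 1/3, 5/4, -1, 23/6, -61/7, 203/8, -655/9, …
ICs: h(0) = 0, h′(0) = 1.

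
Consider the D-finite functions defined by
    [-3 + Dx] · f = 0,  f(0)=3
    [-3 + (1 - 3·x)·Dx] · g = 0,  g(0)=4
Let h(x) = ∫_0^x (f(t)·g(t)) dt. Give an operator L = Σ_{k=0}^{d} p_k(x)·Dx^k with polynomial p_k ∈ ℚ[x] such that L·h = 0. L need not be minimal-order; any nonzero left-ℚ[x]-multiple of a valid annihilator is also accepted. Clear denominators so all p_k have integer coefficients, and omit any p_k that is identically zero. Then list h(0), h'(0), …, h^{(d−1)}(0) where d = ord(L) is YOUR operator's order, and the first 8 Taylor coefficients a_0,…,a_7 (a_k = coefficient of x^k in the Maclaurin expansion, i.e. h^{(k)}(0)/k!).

L = (6 - 9·x)·Dx + (-1 + 3·x)·Dx^2  (order 2).
h: a_k = 0, 12, 36, 90, 216, 1053/2, 13203/10, 475551/140, …
ICs: h(0) = 0, h′(0) = 12.

f: a_k = 3, 9, 27/2, 27/2, 81/8, 243/40, 243/80, 729/560, …
g: a_k = 4, 12, 36, 108, 324, 972, 2916, 8748, …
L₀ := L_f ⊗_s L_g (sym. prod.), ord ≤ 1.
Integrate: L := L₀·Dx.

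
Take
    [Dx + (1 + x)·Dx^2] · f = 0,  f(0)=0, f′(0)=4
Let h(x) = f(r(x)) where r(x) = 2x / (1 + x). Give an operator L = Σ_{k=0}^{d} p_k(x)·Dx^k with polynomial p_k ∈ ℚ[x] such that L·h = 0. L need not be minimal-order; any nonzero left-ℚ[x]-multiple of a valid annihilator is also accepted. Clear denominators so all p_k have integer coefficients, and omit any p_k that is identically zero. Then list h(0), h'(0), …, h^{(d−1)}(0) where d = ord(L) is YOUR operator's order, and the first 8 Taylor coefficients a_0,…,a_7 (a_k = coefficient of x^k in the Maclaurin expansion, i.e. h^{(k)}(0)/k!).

f: a_k = 0, 4, -2, 4/3, -1, 4/5, -2/3, 4/7, …
f∘r: x↦r, Dx↦Dx/r' in L_f ⇒ L₀.
L = (4 + 6·x)·Dx + (1 + 4·x + 3·x^2)·Dx^2  (order 2).
h: a_k = 0, 8, -16, 104/3, -80, 968/5, -1456/3, 8744/7, …
ICs: h(0) = 0, h′(0) = 8.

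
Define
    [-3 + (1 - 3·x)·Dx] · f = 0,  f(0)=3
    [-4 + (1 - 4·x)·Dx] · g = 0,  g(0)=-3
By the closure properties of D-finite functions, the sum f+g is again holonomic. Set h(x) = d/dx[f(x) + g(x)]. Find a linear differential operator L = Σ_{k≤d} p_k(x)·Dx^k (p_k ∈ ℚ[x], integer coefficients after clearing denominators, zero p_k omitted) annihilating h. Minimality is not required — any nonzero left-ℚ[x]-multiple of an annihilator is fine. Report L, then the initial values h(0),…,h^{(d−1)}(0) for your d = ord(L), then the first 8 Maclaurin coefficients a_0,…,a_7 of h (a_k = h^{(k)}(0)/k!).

L = 72 + (-21 + 72·x)·Dx + (1 - 7·x + 12·x^2)·Dx^2  (order 2).
h: a_k = -3, -42, -333, -2100, -11715, -60606, -298137, -1415400, …
ICs: h(0) = -3, h′(0) = -42.

f: a_k = 3, 9, 27, 81, 243, 729, 2187, 6561, …
g: a_k = -3, -12, -48, -192, -768, -3072, -12288, -49152, …
L₀ := lclm(L_f,L_g); ord L₀ ≤ 1+1.
Derive L from L₀ (diff closure).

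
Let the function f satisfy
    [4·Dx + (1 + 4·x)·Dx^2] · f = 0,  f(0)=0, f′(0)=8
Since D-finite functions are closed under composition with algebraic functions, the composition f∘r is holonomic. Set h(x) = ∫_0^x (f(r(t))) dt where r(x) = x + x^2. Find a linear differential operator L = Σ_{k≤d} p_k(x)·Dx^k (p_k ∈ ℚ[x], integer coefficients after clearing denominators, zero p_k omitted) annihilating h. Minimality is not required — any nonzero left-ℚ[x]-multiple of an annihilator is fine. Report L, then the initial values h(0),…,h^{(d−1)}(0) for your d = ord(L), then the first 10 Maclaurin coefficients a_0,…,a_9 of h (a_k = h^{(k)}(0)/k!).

L = 2·Dx^2 + (1 + 2·x)·Dx^3  (order 3).
h: a_k = 0, 0, 4, -8/3, 8/3, -16/5, 64/15, -128/21, 64/7, -128/9, …
ICs: h(0) = 0, h′(0) = 0, h′′(0) = 8.

f: a_k = 0, 8, -16, 128/3, -128, 2048/5, -4096/3, 32768/7, -16384, 524288/9, …
f∘r: x↦r, Dx↦Dx/r' in L_f ⇒ L₀.
∫: right-multiply L₀ by Dx.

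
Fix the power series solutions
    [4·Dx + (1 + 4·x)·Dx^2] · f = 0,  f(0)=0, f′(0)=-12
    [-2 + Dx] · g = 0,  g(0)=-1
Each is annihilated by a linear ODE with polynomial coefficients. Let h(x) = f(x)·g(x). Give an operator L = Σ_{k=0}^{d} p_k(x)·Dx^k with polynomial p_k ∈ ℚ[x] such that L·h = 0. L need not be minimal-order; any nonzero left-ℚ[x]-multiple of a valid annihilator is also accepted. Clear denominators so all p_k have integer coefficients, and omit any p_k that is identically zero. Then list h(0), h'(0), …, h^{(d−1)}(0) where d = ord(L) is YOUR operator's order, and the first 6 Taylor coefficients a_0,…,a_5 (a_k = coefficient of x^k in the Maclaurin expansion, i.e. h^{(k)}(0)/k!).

L = (-4 + 16·x) - 16·x·Dx + (1 + 4·x)·Dx^2  (order 2).
h: a_k = 0, 12, 0, 40, -96, 1672/5, …
ICs: h(0) = 0, h′(0) = 12.

f: a_k = 0, -12, 24, -64, 192, -3072/5, …
g: a_k = -1, -2, -2, -4/3, -2/3, -4/15, …
L₀ := L_f ⊗_s L_g (sym. prod.), ord ≤ 2.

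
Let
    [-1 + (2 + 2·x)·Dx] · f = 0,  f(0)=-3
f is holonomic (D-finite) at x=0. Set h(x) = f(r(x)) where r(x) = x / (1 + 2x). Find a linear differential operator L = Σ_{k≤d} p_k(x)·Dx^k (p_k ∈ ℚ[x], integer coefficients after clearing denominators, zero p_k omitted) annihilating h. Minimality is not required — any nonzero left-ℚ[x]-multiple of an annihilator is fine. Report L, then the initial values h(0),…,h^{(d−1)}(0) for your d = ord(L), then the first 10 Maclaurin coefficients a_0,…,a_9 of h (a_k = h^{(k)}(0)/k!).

L = -1 + (2 + 10·x + 12·x^2)·Dx  (order 1).
h: a_k = -3, -3/2, 27/8, -123/16, 2271/128, -10629/256, 100935/1024, -486315/2048, 19021095/32768, -94339905/65536, …
ICs: h(0) = -3.

f: a_k = -3, -3/2, 3/8, -3/16, 15/128, -21/256, 63/1024, -99/2048, 1287/32768, -2145/65536, …
L₀ from L_f via x↦r, Dx↦r'^{-1}Dx.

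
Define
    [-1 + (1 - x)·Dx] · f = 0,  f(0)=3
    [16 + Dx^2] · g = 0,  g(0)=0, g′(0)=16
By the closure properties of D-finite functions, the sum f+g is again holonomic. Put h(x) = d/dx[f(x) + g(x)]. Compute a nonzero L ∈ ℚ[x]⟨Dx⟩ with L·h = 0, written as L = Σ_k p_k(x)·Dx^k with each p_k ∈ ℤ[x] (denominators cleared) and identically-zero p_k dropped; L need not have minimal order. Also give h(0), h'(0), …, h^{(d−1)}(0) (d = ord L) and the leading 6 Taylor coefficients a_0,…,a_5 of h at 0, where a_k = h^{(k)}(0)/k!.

L = (448 - 512·x + 256·x^2) + (-176 + 432·x - 384·x^2 + 128·x^3)·Dx + (28 - 32·x + 16·x^2)·Dx^2 + (-11 + 27·x - 24·x^2 + 8·x^3)·Dx^3  (order 3).
h: a_k = 19, 6, -119, 12, 557/3, 18, …
ICs: h(0) = 19, h′(0) = 6, h′′(0) = -238.

f: a_k = 3, 3, 3, 3, 3, 3, …
g: a_k = 0, 16, 0, -128/3, 0, 512/15, …
L₀ := lclm(L_f,L_g); ord L₀ ≤ 1+2.
h₀' ⇒ L via d/dx closure of L₀.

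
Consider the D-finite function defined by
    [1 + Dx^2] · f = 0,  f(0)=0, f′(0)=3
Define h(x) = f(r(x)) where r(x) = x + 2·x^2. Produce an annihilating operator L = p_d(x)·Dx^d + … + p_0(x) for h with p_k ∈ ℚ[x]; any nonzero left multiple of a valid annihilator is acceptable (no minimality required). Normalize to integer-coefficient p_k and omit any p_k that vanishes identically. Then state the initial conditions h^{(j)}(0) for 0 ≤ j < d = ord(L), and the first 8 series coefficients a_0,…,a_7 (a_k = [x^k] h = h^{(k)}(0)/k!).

L = (1 + 12·x + 48·x^2 + 64·x^3) - 4·Dx + (1 + 4·x)·Dx^2  (order 2).
h: a_k = 0, 3, 6, -1/2, -3, -239/40, -15/4, 1679/1680, …
ICs: h(0) = 0, h′(0) = 3.

f: a_k = 0, 3, 0, -1/2, 0, 1/40, 0, -1/1680, …
f∘r: x↦r, Dx↦Dx/r' in L_f ⇒ L₀.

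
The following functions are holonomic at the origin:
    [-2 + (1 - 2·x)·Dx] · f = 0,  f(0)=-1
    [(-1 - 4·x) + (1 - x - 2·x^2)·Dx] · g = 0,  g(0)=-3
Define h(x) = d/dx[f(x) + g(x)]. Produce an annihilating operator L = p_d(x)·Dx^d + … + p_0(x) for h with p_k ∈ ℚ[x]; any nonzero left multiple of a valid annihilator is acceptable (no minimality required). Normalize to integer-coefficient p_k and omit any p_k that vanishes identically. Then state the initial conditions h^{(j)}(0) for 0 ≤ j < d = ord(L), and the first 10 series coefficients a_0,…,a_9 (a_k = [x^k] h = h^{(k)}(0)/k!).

L = 12 + (3 + 12·x)·Dx + (-1 + x + 2·x^2)·Dx^2  (order 2).
h: a_k = -5, -26, -69, -196, -475, -1158, -2681, -6152, -13815, -30730, …
ICs: h(0) = -5, h′(0) = -26.

f: a_k = -1, -2, -4, -8, -16, -32, -64, -128, -256, -512, …
g: a_k = -3, -3, -9, -15, -33, -63, -129, -255, -513, -1023, …
L₀ := lclm(L_f,L_g); ord L₀ ≤ 1+1.
Derive L from L₀ (diff closure).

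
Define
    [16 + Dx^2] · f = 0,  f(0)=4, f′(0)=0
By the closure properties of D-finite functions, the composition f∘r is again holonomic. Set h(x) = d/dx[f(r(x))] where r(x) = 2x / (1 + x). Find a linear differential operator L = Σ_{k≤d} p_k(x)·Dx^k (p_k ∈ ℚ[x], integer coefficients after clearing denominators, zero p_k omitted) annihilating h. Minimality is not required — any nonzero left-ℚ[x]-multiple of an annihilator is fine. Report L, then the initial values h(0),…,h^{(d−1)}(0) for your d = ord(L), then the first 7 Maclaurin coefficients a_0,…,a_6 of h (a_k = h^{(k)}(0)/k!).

L = (70 + 12·x + 6·x^2) + (6 + 18·x + 18·x^2 + 6·x^3)·Dx + (1 + 4·x + 6·x^2 + 4·x^3 + x^4)·Dx^2  (order 2).
h: a_k = 0, -256, 768, 3584/3, -33280/3, 425728/15, -145152/5, …
ICs: h(0) = 0, h′(0) = -256.

f: a_k = 4, 0, -32, 0, 128/3, 0, -1024/45, …
L₀ from L_f via x↦r, Dx↦r'^{-1}Dx.
h=h₀': d/dx-closure on L₀ ⇒ L.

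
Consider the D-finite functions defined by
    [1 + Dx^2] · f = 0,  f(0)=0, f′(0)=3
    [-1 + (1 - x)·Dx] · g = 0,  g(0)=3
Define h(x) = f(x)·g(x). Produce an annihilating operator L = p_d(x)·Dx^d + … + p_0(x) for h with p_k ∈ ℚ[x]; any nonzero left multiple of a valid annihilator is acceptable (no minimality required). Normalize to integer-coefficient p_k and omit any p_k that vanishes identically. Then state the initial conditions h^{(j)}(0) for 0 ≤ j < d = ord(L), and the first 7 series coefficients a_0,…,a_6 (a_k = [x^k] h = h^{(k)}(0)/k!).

f: a_k = 0, 3, 0, -1/2, 0, 1/40, 0, …
g: a_k = 3, 3, 3, 3, 3, 3, 3, …
f·g: L₀ = L_f ⊗_s L_g, ord ≤ 2·1.
L = (-1 + x) + 2·Dx + (-1 + x)·Dx^2  (order 2).
h: a_k = 0, 9, 9, 15/2, 15/2, 303/40, 303/40, …
ICs: h(0) = 0, h′(0) = 9.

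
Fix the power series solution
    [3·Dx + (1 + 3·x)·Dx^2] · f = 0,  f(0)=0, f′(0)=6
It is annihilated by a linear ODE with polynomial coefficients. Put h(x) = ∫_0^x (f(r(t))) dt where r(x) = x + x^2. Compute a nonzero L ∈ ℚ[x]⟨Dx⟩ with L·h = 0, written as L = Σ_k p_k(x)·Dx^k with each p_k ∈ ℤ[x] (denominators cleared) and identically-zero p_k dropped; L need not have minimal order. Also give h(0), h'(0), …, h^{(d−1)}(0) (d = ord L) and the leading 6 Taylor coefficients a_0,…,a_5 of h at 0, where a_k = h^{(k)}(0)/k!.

f: a_k = 0, 6, -9, 18, -81/2, 486/5, …
h₀=f(r): pull back L_f along r ⇒ L₀.
∫: right-multiply L₀ by Dx.
L = (1 + 6·x + 6·x^2)·Dx^2 + (1 + 5·x + 9·x^2 + 6·x^3)·Dx^3  (order 3).
h: a_k = 0, 0, 3, -1, 0, 9/10, …
ICs: h(0) = 0, h′(0) = 0, h′′(0) = 6.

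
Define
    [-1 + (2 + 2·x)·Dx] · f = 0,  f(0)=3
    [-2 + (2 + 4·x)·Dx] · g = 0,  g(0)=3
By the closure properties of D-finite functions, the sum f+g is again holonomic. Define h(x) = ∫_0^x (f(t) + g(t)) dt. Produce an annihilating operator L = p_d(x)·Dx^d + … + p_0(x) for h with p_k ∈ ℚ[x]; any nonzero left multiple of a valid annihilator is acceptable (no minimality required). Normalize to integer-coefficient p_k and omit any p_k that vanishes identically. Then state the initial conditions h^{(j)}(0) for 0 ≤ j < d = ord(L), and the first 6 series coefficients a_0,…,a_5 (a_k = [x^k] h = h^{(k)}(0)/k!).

f: a_k = 3, 3/2, -3/8, 3/16, -15/128, 21/256, …
g: a_k = 3, 3, -3/2, 3/2, -15/8, 21/8, …
f+g: L₀ = lclm(L_f,L_g), ord ≤ 1+1.
∫: right-multiply L₀ by Dx.
L = -Dx + (3 + 4·x)·Dx^2 + (2 + 6·x + 4·x^2)·Dx^3  (order 3).
h: a_k = 0, 6, 9/4, -5/8, 27/64, -51/128, …
ICs: h(0) = 0, h′(0) = 6, h′′(0) = 9/2.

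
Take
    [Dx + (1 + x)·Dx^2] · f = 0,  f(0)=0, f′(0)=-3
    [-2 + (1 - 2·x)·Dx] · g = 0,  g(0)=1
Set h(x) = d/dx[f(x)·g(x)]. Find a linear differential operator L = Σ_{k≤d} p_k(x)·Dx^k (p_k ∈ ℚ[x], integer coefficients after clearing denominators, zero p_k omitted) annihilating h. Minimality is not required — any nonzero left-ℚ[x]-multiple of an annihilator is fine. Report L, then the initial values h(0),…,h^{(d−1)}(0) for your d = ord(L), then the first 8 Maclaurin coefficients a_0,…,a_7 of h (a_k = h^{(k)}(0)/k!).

L = 8 + (4 + 10·x)·Dx + (-1 + x + 2·x^2)·Dx^2  (order 2).
h: a_k = -3, -9, -30, -77, -391/2, -2331/5, -5454/5, -87159/35, …
ICs: h(0) = -3, h′(0) = -9.

f: a_k = 0, -3, 3/2, -1, 3/4, -3/5, 1/2, -3/7, …
g: a_k = 1, 2, 4, 8, 16, 32, 64, 128, …
f·g: L₀ = L_f ⊗_s L_g, ord ≤ 2·1.
Differentiate: ansatz ord ≤ ord L₀ ⇒ L.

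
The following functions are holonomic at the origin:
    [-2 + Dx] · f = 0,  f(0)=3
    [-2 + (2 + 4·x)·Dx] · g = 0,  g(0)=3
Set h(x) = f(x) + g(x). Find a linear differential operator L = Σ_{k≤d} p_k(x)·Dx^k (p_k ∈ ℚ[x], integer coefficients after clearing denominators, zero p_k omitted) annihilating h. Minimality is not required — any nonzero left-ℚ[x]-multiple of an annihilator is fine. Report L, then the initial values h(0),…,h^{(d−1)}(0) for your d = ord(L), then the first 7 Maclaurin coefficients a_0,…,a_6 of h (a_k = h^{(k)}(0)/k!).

L = (6 + 8·x) + (-5 - 16·x - 16·x^2)·Dx + (1 + 6·x + 8·x^2)·Dx^2  (order 2).
h: a_k = 6, 9, 9/2, 11/2, 1/8, 137/40, -881/240, …
ICs: h(0) = 6, h′(0) = 9.

f: a_k = 3, 6, 6, 4, 2, 4/5, 4/15, …
g: a_k = 3, 3, -3/2, 3/2, -15/8, 21/8, -63/16, …
h₀=f+g: left-lcm gives L₀, ord ≤ 2.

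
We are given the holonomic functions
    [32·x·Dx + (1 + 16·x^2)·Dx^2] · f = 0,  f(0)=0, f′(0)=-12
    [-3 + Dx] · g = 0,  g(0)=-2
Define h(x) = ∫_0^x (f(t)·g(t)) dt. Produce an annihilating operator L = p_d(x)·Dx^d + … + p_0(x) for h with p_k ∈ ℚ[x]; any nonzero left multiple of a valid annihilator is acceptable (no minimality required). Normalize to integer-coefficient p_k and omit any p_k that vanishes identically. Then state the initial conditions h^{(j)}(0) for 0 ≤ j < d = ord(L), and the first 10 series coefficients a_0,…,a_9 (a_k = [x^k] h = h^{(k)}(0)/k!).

L = (9 - 96·x + 144·x^2)·Dx + (-6 + 32·x - 96·x^2)·Dx^2 + (1 + 16·x^2)·Dx^3  (order 3).
h: a_k = 0, 0, 12, 24, -5, -276/5, 1223/10, 3159/7, -624507/560, -286607/70, …
ICs: h(0) = 0, h′(0) = 0, h′′(0) = 24.

f: a_k = 0, -12, 0, 64, 0, -3072/5, 0, 49152/7, 0, -262144/3, …
g: a_k = -2, -6, -9, -9, -27/4, -81/20, -81/40, -243/280, -729/2240, -243/2240, …
h₀=f·g: eliminate ⇒ L₀, order ≤ 2·1.
h=∫₀ˣh₀: take L = L₀·Dx.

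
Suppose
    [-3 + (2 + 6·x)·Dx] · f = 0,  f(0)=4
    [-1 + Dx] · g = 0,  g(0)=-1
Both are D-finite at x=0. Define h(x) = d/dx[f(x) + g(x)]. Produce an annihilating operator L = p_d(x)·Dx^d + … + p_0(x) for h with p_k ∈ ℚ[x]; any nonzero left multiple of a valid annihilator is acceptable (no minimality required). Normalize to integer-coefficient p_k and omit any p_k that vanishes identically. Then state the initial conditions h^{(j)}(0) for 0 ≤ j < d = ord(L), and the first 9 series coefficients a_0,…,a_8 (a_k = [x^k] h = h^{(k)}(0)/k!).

L = (-33 - 18·x) + (23 - 24·x - 36·x^2)·Dx + (10 + 42·x + 36·x^2)·Dx^2  (order 2).
h: a_k = 5, -10, 79/4, -1219/24, 25507/192, -688921/1920, 22733833/23040, -886620799/322560, 39897932947/5160960, …
ICs: h(0) = 5, h′(0) = -10.

f: a_k = 4, 6, -9/2, 27/4, -405/32, 1701/64, -15309/256, 72171/512, -2814669/8192, …
g: a_k = -1, -1, -1/2, -1/6, -1/24, -1/120, -1/720, -1/5040, -1/40320, …
L₀ := lclm(L_f,L_g); ord L₀ ≤ 1+1.
h₀' ⇒ L via d/dx closure of L₀.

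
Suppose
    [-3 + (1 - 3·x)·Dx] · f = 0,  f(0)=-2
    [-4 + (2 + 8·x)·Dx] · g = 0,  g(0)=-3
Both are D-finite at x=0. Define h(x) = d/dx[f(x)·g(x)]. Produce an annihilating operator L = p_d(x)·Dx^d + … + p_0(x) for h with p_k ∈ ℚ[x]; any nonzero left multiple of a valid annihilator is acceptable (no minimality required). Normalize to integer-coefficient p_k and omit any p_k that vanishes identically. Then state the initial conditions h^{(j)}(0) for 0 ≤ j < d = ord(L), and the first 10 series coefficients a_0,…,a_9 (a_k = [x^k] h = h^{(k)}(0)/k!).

f: a_k = -2, -6, -18, -54, -162, -486, -1458, -4374, -13122, -39366, …
g: a_k = -3, -6, 6, -12, 30, -84, 252, -792, 2574, -8580, …
Sym-product of L_f,L_g gives L₀ (≤ ord 1).
h=h₀': d/dx-closure on L₀ ⇒ L.
L = (26 + 180·x + 108·x^2) + (-5 - 11·x + 54·x^2 + 72·x^3)·Dx  (order 1).
h: a_k = 30, 156, 774, 2856, 11550, 38556, 146034, 459504, 1705266, 5100780, …
ICs: h(0) = 30.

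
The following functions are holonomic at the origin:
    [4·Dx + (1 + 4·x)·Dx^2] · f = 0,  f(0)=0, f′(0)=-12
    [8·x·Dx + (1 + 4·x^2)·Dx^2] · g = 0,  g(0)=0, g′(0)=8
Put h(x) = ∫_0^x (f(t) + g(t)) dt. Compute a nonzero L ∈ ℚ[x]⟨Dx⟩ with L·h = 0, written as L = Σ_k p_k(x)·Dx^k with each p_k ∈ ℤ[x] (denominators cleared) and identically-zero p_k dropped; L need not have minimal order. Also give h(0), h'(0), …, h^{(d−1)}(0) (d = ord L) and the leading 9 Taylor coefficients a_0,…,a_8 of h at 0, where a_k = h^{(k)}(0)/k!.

L = (-8 - 96·x + 96·x^2 + 128·x^3)·Dx^2 + (-10 - 16·x - 72·x^2 + 192·x^3 + 256·x^4)·Dx^3 + (-1 - 2·x + 8·x^2 + 8·x^3 + 48·x^4 + 64·x^5)·Dx^4  (order 4).
h: a_k = 0, 0, -2, 8, -56/3, 192/5, -1472/15, 2048/7, -6208/7, …
ICs: h(0) = 0, h′(0) = 0, h′′(0) = -4, h′′′(0) = 48.

f: a_k = 0, -12, 24, -64, 192, -3072/5, 2048, -49152/7, 24576, …
g: a_k = 0, 8, 0, -32/3, 0, 128/5, 0, -512/7, 0, …
L₀ := lclm(L_f,L_g); ord L₀ ≤ 2+2.
h=∫₀ˣh₀: take L = L₀·Dx.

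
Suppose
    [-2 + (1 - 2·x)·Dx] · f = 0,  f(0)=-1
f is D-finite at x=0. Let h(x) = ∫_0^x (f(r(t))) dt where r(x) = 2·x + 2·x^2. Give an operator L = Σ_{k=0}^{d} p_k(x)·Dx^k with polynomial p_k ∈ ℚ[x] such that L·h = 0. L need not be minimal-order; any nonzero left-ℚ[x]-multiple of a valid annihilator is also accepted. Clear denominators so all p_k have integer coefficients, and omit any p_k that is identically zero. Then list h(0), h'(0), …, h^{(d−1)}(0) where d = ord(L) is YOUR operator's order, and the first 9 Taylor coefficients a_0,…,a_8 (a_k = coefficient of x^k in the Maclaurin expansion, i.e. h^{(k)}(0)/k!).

L = (4 + 8·x)·Dx + (-1 + 4·x + 4·x^2)·Dx^2  (order 2).
h: a_k = 0, -1, -2, -20/3, -24, -464/5, -1120/3, -10816/7, -6528, …
ICs: h(0) = 0, h′(0) = -1.

f: a_k = -1, -2, -4, -8, -16, -32, -64, -128, -256, …
L₀ from L_f via x↦r, Dx↦r'^{-1}Dx.
h=∫h₀ ⇒ L = L₀·Dx.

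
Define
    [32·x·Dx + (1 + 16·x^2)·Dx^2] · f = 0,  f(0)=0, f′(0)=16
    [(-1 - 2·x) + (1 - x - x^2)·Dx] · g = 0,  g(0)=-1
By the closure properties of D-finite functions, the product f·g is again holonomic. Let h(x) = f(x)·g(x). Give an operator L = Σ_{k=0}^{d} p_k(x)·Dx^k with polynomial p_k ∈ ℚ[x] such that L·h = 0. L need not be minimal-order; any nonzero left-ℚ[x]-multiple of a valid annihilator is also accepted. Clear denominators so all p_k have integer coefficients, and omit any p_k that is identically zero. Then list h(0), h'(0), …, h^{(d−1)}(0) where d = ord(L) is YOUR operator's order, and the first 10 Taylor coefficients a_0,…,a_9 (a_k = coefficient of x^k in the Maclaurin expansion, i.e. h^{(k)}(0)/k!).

L = (2 + 32·x + 96·x^2) + (2 - 28·x + 64·x^2 + 96·x^3)·Dx + (-1 + x - 15·x^2 + 16·x^3 + 16·x^4)·Dx^2  (order 2).
h: a_k = 0, -16, -16, 160/3, 112/3, -10928/15, -3456/5, 833968/105, 761392/105, -6382816/63, …
ICs: h(0) = 0, h′(0) = -16.

f: a_k = 0, 16, 0, -256/3, 0, 4096/5, 0, -65536/7, 0, 1048576/9, …
g: a_k = -1, -1, -2, -3, -5, -8, -13, -21, -34, -55, …
f·g: L₀ = L_f ⊗_s L_g, ord ≤ 2·1.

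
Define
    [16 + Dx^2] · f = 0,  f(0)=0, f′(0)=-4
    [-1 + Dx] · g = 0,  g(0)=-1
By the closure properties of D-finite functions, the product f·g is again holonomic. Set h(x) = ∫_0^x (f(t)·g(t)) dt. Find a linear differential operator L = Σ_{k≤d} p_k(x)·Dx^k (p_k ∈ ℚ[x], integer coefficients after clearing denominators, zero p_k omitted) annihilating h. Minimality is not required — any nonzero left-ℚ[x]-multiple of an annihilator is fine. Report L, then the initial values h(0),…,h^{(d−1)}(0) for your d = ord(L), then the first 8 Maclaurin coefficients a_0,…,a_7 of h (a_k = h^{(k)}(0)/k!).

f: a_k = 0, -4, 0, 32/3, 0, -128/15, 0, 1024/315, …
g: a_k = -1, -1, -1/2, -1/6, -1/24, -1/120, -1/720, -1/5040, …
Sym-product of L_f,L_g gives L₀ (≤ ord 2).
Integrate: L := L₀·Dx.
L = 17·Dx - 2·Dx^2 + Dx^3  (order 3).
h: a_k = 0, 0, 2, 4/3, -13/6, -2, 101/180, 611/630, …
ICs: h(0) = 0, h′(0) = 0, h′′(0) = 4.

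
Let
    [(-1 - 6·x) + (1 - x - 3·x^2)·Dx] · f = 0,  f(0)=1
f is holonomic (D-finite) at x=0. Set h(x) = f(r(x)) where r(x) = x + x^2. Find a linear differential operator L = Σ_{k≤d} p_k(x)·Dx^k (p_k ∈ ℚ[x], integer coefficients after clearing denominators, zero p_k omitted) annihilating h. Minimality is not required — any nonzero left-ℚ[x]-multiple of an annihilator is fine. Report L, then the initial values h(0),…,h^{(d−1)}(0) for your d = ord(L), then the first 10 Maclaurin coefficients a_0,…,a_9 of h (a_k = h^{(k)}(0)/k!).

f: a_k = 1, 1, 4, 7, 19, 40, 97, 217, 508, 1159, …
Substitute x→r, Dx→(1/r')Dx; clear ⇒ L₀.
L = (1 + 8·x + 18·x^2 + 12·x^3) + (-1 + x + 4·x^2 + 6·x^3 + 3·x^4)·Dx  (order 1).
h: a_k = 1, 1, 5, 15, 44, 137, 418, 1275, 3901, 11920, …
ICs: h(0) = 1.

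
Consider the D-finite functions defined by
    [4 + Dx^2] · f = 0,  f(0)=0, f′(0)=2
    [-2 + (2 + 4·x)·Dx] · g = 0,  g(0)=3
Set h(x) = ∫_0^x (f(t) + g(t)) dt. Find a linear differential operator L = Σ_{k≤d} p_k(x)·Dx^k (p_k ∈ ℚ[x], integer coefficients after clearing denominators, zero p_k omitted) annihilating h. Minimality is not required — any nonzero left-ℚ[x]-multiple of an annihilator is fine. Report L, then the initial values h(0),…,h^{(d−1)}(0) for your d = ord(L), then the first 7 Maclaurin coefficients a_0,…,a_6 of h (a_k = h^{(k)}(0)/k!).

f: a_k = 0, 2, 0, -4/3, 0, 4/15, 0, …
g: a_k = 3, 3, -3/2, 3/2, -15/8, 21/8, -63/16, …
Weyl lclm of L_f,L_g ⇒ L₀ (ord ≤ 3).
h=∫h₀ ⇒ L = L₀·Dx.
L = (-28 - 64·x - 64·x^2)·Dx + (12 + 88·x + 192·x^2 + 128·x^3)·Dx^2 + (-7 - 16·x - 16·x^2)·Dx^3 + (3 + 22·x + 48·x^2 + 32·x^3)·Dx^4  (order 4).
h: a_k = 0, 3, 5/2, -1/2, 1/24, -3/8, 347/720, …
ICs: h(0) = 0, h′(0) = 3, h′′(0) = 5, h′′′(0) = -3.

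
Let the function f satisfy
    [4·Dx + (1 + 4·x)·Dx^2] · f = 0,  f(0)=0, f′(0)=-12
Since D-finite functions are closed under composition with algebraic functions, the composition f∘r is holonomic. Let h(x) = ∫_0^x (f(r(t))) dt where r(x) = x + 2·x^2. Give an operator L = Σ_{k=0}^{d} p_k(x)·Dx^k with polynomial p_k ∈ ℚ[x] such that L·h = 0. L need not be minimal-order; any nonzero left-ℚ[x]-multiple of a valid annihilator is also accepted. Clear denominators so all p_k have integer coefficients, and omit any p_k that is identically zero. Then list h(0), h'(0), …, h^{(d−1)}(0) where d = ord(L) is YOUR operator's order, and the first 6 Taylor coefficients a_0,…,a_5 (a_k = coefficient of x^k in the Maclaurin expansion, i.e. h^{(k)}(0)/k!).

f: a_k = 0, -12, 24, -64, 192, -3072/5, …
Change of var in L_f (x↦r) gives L₀.
h=∫h₀ ⇒ L = L₀·Dx.
L = (16·x + 32·x^2)·Dx^2 + (1 + 8·x + 24·x^2 + 32·x^3)·Dx^3  (order 3).
h: a_k = 0, 0, -6, 0, 8, -96/5, …
ICs: h(0) = 0, h′(0) = 0, h′′(0) = -12.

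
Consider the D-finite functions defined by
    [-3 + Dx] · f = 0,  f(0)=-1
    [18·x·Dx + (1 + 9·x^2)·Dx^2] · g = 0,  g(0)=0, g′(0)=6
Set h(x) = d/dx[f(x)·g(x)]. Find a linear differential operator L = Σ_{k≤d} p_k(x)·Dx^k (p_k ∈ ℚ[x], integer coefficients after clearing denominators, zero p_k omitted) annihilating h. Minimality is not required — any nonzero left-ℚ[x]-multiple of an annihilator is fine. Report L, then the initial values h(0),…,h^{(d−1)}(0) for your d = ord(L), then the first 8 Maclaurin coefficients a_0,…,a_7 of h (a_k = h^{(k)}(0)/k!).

f: a_k = -1, -3, -9/2, -9/2, -27/8, -81/40, -81/80, -243/560, …
g: a_k = 0, 6, 0, -18, 0, 486/5, 0, -4374/7, …
h₀=f·g: eliminate ⇒ L₀, order ≤ 1·2.
Differentiate: ansatz ord ≤ ord L₀ ⇒ L.
L = (9 + 135·x - 243·x^2 + 243·x^3) + (-54·x + 108·x^2 - 162·x^3)·Dx + (-1 + 3·x - 9·x^2 + 27·x^3)·Dx^2  (order 2).
h: a_k = -6, -36, -27, 108, -729/4, -2673/2, 67797/40, 82377/7, …
ICs: h(0) = -6, h′(0) = -36.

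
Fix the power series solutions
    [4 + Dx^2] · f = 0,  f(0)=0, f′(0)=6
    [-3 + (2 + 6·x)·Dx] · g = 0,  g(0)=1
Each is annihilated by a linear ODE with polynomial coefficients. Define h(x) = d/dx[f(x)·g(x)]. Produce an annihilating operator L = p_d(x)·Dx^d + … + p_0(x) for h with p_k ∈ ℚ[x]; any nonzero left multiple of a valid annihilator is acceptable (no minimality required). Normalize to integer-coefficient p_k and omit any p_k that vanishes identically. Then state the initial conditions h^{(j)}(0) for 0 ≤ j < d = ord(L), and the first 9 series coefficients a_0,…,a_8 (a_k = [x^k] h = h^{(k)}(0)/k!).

f: a_k = 0, 6, 0, -4, 0, 4/5, 0, -8/105, 0, …
g: a_k = 1, 3/2, -9/8, 27/16, -405/128, 1701/256, -15309/1024, 72171/2048, -2814669/32768, …
Sym-product of L_f,L_g gives L₀ (≤ ord 2).
h=h₀': d/dx-closure on L₀ ⇒ L.
L = (1453 + 11712·x + 26784·x^2 + 27648·x^3 + 20736·x^4) + (132 - 756·x - 5184·x^2 - 5184·x^3)·Dx + (172 + 1416·x + 4428·x^2 + 6912·x^3 + 5184·x^4)·Dx^2  (order 2).
h: a_k = 6, 18, -129/4, 33/2, -4379/64, 65889/320, -838883/1536, 6669683/4480, -1418299339/344064, …
ICs: h(0) = 6, h′(0) = 18.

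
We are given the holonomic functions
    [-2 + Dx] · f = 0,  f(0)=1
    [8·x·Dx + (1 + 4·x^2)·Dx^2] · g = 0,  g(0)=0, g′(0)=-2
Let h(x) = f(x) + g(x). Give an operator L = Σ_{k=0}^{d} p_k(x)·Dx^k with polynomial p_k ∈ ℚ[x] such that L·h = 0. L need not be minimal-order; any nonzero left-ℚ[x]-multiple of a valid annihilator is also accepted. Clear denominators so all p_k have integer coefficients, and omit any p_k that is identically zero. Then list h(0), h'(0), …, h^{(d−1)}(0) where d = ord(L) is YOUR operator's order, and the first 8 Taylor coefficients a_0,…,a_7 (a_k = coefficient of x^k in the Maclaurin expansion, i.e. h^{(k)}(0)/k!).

L = (8 - 32·x - 32·x^2)·Dx + (-6 + 12·x + 8·x^2 - 16·x^3)·Dx^2 + (1 + 2·x + 4·x^2 + 8·x^3)·Dx^3  (order 3).
h: a_k = 1, 0, 2, 4, 2/3, -92/15, 4/45, 824/45, …
ICs: h(0) = 1, h′(0) = 0, h′′(0) = 4.

f: a_k = 1, 2, 2, 4/3, 2/3, 4/15, 4/45, 8/315, …
g: a_k = 0, -2, 0, 8/3, 0, -32/5, 0, 128/7, …
Sum ⇒ L₀ = lclm(L_f,L_g) in ℚ(x)⟨Dx⟩.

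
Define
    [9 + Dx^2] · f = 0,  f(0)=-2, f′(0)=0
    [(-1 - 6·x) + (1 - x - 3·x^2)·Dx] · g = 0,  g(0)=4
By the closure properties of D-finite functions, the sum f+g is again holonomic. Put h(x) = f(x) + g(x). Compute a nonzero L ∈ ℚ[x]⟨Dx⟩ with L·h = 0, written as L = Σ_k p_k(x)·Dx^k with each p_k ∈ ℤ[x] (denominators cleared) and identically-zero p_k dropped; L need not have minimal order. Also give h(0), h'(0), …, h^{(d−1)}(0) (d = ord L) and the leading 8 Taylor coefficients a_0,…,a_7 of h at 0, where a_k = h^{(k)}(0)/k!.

f: a_k = -2, 0, 9, 0, -27/4, 0, 81/40, 0, …
g: a_k = 4, 4, 16, 28, 76, 160, 388, 868, …
f+g: L₀ = lclm(L_f,L_g), ord ≤ 2+1.
L = (-459 - 2916·x - 1539·x^2 - 3888·x^3 - 3645·x^4 - 4374·x^5) + (153 - 153·x - 378·x^2 + 405·x^3 - 2187·x^5 - 2187·x^6)·Dx + (-51 - 324·x - 171·x^2 - 432·x^3 - 405·x^4 - 486·x^5)·Dx^2 + (17 - 17·x - 42·x^2 + 45·x^3 - 243·x^5 - 243·x^6)·Dx^3  (order 3).
h: a_k = 2, 4, 25, 28, 277/4, 160, 15601/40, 868, …
ICs: h(0) = 2, h′(0) = 4, h′′(0) = 50.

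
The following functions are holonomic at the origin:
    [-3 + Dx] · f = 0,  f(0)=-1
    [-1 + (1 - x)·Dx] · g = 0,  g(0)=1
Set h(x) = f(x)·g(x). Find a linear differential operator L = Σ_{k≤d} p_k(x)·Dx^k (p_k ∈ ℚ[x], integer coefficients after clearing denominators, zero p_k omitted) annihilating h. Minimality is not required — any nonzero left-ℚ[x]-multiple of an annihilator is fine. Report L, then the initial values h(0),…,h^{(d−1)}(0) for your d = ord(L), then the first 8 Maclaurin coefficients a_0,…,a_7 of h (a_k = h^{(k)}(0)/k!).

f: a_k = -1, -3, -9/2, -9/2, -27/8, -81/40, -81/80, -243/560, …
g: a_k = 1, 1, 1, 1, 1, 1, 1, 1, …
L₀ := L_f ⊗_s L_g (sym. prod.), ord ≤ 1.
L = (4 - 3·x) + (-1 + x)·Dx  (order 1).
h: a_k = -1, -4, -17/2, -13, -131/8, -92/5, -1553/80, -5557/280, …
ICs: h(0) = -1.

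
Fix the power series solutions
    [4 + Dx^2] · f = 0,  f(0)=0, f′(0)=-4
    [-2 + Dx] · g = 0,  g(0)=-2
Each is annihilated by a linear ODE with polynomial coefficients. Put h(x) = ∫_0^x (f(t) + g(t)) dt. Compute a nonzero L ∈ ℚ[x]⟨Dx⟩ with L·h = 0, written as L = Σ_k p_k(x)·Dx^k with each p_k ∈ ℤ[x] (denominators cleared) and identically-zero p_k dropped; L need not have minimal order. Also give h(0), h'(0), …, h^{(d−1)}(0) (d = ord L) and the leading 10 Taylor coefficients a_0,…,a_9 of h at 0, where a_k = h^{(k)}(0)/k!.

L = -8·Dx + 4·Dx^2 - 2·Dx^3 + Dx^4  (order 4).
h: a_k = 0, -2, -4, -4/3, 0, -4/15, -8/45, -8/315, 0, -4/2835, …
ICs: h(0) = 0, h′(0) = -2, h′′(0) = -8, h′′′(0) = -8.

f: a_k = 0, -4, 0, 8/3, 0, -8/15, 0, 16/315, 0, -8/2835, …
g: a_k = -2, -4, -4, -8/3, -4/3, -8/15, -8/45, -16/315, -4/315, -8/2835, …
Weyl lclm of L_f,L_g ⇒ L₀ (ord ≤ 3).
∫: right-multiply L₀ by Dx.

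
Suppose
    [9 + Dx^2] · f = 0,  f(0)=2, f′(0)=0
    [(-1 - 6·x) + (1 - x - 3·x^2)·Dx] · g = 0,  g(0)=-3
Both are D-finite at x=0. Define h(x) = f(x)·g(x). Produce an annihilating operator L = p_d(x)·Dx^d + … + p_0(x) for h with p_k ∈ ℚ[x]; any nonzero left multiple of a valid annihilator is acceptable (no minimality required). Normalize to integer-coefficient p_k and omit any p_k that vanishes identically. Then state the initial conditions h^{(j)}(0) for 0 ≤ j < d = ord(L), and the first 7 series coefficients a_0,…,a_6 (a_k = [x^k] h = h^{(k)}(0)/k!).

L = (-3 + 9·x + 27·x^2) + (2 + 12·x)·Dx + (-1 + x + 3·x^2)·Dx^2  (order 2).
h: a_k = -6, -6, 3, -15, -105/4, -285/4, -5757/40, …
ICs: h(0) = -6, h′(0) = -6.

f: a_k = 2, 0, -9, 0, 27/4, 0, -81/40, …
g: a_k = -3, -3, -12, -21, -57, -120, -291, …
L₀ := L_f ⊗_s L_g (sym. prod.), ord ≤ 2.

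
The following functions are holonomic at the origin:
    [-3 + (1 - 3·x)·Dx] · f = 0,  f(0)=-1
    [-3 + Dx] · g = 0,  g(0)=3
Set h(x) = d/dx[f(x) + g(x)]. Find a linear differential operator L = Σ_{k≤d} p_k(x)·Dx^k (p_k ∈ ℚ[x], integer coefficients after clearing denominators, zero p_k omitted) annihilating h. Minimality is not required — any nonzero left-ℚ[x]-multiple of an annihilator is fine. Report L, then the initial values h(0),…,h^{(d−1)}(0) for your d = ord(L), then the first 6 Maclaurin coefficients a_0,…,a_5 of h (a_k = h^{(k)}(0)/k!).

f: a_k = -1, -3, -9, -27, -81, -243, …
g: a_k = 3, 9, 27/2, 27/2, 81/8, 243/40, …
Weyl lclm of L_f,L_g ⇒ L₀ (ord ≤ 2).
h=h₀': d/dx-closure on L₀ ⇒ L.
L = (36 + 54·x) + (-15 - 18·x + 27·x^2)·Dx + (1 - 9·x^2)·Dx^2  (order 2).
h: a_k = 6, 9, -81/2, -567/2, -9477/8, -174231/40, …
ICs: h(0) = 6, h′(0) = 9.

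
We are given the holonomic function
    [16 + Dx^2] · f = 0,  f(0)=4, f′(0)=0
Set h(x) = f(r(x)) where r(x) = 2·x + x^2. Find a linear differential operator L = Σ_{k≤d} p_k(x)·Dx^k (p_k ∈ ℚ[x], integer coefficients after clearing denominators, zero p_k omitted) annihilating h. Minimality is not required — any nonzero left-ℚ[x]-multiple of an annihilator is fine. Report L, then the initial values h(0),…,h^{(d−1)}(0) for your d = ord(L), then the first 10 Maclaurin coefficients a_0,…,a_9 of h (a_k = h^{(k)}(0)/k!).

f: a_k = 4, 0, -32, 0, 128/3, 0, -1024/45, 0, 2048/315, 0, …
h₀=f(r): pull back L_f along r ⇒ L₀.
L = (64 + 192·x + 192·x^2 + 64·x^3) - Dx + (1 + x)·Dx^2  (order 2).
h: a_k = 4, 0, -128, -128, 1952/3, 4096/3, -19456/45, -60416/15, -1182592/315, 950272/315, …
ICs: h(0) = 4, h′(0) = 0.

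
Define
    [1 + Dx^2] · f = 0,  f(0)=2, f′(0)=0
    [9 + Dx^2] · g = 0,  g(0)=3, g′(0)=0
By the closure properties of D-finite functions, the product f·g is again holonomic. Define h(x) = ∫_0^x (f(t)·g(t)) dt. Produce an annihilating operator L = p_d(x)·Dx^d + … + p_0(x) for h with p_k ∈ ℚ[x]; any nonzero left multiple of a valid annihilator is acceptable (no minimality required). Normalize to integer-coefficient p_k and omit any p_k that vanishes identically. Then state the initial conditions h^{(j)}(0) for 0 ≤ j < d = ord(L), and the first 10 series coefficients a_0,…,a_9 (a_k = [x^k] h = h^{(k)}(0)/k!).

L = 64·Dx + 20·Dx^3 + Dx^5  (order 5).
h: a_k = 0, 6, 0, -10, 0, 34/5, 0, -52/21, 0, 514/945, …
ICs: h(0) = 0, h′(0) = 6, h′′(0) = 0, h′′′(0) = -60, h′′′′(0) = 0.

f: a_k = 2, 0, -1, 0, 1/12, 0, -1/360, 0, 1/20160, 0, …
g: a_k = 3, 0, -27/2, 0, 81/8, 0, -243/80, 0, 2187/4480, 0, …
Product ⇒ symmetric product L₀, ord ≤ 4.
∫: right-multiply L₀ by Dx.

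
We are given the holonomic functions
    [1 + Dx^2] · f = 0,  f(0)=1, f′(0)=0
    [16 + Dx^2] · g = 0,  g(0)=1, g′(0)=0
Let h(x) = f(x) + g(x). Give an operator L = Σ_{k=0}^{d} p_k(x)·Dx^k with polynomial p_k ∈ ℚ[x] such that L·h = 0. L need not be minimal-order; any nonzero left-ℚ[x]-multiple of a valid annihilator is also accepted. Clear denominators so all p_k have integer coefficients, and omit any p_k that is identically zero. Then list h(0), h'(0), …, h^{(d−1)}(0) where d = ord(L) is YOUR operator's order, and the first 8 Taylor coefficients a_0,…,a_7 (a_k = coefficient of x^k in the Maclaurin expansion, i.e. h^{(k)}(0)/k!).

L = 16 + 17·Dx^2 + Dx^4  (order 4).
h: a_k = 2, 0, -17/2, 0, 257/24, 0, -4097/720, 0, …
ICs: h(0) = 2, h′(0) = 0, h′′(0) = -17, h′′′(0) = 0.

f: a_k = 1, 0, -1/2, 0, 1/24, 0, -1/720, 0, …
g: a_k = 1, 0, -8, 0, 32/3, 0, -256/45, 0, …
L₀ := lclm(L_f,L_g); ord L₀ ≤ 2+2.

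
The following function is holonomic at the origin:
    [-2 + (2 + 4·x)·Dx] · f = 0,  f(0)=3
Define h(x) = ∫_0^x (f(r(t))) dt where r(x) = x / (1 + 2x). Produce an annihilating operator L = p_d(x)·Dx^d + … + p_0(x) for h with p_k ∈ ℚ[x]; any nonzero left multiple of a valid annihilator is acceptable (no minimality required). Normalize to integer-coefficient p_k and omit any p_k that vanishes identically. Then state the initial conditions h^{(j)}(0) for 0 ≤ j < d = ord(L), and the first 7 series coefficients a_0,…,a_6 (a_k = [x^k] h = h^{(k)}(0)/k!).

f: a_k = 3, 3, -3/2, 3/2, -15/8, 21/8, -63/16, …
h₀=f(r): pull back L_f along r ⇒ L₀.
h=∫h₀ ⇒ L = L₀·Dx.
L = -Dx + (1 + 6·x + 8·x^2)·Dx^2  (order 2).
h: a_k = 0, 3, 3/2, -5/2, 39/8, -423/40, 399/16, …
ICs: h(0) = 0, h′(0) = 3.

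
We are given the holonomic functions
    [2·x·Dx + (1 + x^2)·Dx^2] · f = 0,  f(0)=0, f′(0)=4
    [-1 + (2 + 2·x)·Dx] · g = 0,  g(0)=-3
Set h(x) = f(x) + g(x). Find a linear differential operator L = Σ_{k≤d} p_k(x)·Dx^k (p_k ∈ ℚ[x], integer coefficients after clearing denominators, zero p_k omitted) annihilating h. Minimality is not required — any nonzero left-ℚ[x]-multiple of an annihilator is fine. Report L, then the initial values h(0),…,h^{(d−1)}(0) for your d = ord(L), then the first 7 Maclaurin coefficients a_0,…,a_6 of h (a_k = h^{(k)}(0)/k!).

f: a_k = 0, 4, 0, -4/3, 0, 4/5, 0, …
g: a_k = -3, -3/2, 3/8, -3/16, 15/128, -21/256, 63/1024, …
L₀ := lclm(L_f,L_g); ord L₀ ≤ 2+1.
L = (-4 - 10·x + 12·x^2 + 6·x^3)·Dx + (-11 - 16·x + 10·x^2 + 48·x^3 + 21·x^4)·Dx^2 + (-2 + 6·x + 12·x^2 + 12·x^3 + 14·x^4 + 6·x^5)·Dx^3  (order 3).
h: a_k = -3, 5/2, 3/8, -73/48, 15/128, 919/1280, 63/1024, …
ICs: h(0) = -3, h′(0) = 5/2, h′′(0) = 3/4.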